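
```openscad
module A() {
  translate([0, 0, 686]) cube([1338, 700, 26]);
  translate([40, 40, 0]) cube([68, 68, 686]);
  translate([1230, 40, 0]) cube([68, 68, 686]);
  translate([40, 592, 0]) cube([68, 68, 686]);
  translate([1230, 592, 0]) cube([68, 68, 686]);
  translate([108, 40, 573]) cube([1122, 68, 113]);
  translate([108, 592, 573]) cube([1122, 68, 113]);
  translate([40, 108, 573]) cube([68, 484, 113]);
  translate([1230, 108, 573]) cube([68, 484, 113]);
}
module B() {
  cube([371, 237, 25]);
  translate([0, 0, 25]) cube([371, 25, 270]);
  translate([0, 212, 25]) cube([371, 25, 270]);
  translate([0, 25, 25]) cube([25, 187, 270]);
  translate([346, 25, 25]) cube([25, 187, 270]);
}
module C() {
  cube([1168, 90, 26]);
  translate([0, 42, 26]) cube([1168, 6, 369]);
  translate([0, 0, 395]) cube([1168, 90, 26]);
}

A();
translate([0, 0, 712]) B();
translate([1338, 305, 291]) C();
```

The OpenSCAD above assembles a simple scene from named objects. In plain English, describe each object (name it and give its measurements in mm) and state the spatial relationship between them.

A is a table: top 1338 mm (x) × 700 mm (y), 26 mm thick, upper face at z = 712 mm, on four 68×68 mm square legs, each inset 40 mm from the nearest pair of top edges, running from z = 0 to the bottom of the top. Four apron rails, 68 mm thick and 113 mm tall, run between adjacent legs with their top edges flush with the underside of the top and their outer faces flush with the legs' outer faces.

B is an open-topped rectangular box: outside dimensions 371×237×295 mm, with a uniform wall and base thickness of 25 mm. The base is a full 371×237 slab on the floor; four walls sit on top of the base. The front and back walls (the −y and +y sides) span the full width; the two side walls fit between them.

C is an I-beam lying along x, 1168 mm long. Overall section height 421 mm. Two flanges 90 mm wide (y) and 26 mm thick, one on the floor and one at the top; a web 6 mm thick runs between them, centred on the flange width.

The open box is on top of the table. The I-beam is beside the table with their tops flush at z = 712.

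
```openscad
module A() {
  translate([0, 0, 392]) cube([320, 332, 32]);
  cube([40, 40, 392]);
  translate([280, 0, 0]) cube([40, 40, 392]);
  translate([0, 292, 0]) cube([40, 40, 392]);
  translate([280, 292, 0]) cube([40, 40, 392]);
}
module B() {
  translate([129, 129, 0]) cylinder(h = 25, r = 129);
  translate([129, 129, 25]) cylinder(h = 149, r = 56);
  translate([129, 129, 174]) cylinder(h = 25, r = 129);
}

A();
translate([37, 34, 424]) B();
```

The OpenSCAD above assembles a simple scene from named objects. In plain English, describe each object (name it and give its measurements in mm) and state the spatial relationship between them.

A is a simple wooden stool: a rectangular seat 320 mm (x) by 332 mm (y), 32 mm thick, top face at z = 424 mm, on four square legs, each 40×40 mm in cross-section. The legs rest on z = 0, each flush with a corner of the seat.

B is a spool: two coaxial disc flanges of radius 129 mm and thickness 25 mm, joined by a core cylinder of radius 56 mm and height 149 mm. The lower flange rests on z = 0 and the three cylinders share a vertical axis.

The spool is on top of the stool.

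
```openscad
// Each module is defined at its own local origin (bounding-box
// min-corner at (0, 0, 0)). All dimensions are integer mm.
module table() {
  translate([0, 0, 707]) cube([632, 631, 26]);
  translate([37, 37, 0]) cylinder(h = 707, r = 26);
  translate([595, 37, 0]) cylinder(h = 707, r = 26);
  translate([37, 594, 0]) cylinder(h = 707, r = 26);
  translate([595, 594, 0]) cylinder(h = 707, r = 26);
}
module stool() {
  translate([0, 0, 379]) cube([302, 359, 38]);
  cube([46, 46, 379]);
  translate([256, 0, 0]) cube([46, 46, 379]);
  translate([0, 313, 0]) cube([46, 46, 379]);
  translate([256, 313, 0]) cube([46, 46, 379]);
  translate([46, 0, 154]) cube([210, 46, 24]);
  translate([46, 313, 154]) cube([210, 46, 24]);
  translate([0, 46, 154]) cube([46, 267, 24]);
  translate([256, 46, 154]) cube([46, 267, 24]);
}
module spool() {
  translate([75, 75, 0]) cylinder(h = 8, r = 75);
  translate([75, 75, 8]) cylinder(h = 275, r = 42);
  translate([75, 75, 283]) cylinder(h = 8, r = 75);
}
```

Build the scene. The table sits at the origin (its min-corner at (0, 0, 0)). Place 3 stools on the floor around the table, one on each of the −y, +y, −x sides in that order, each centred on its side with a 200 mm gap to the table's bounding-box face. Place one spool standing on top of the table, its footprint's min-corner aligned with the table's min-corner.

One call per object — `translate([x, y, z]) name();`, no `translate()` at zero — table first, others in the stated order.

table();
translate([165, -559, 0]) stool();
translate([165, 831, 0]) stool();
translate([-502, 136, 0]) stool();
translate([0, 0, 733]) spool();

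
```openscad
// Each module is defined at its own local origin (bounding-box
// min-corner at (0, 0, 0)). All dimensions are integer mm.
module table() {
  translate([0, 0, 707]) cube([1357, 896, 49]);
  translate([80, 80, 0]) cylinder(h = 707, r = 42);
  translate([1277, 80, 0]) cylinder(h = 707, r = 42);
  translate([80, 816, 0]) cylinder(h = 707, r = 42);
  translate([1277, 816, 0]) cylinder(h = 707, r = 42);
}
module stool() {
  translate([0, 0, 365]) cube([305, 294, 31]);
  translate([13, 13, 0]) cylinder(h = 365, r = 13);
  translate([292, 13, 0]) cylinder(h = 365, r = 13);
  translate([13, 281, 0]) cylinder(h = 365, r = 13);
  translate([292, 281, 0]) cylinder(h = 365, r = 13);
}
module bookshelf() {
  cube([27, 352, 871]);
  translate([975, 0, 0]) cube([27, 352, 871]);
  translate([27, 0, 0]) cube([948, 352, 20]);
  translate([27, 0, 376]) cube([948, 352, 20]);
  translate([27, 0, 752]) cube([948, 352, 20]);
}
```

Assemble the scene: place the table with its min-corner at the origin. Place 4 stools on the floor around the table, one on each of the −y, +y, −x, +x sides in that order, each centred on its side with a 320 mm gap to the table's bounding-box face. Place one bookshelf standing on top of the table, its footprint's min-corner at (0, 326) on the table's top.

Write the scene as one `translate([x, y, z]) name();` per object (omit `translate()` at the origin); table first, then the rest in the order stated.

table();
translate([526, -614, 0]) stool();
translate([526, 1216, 0]) stool();
translate([-625, 301, 0]) stool();
translate([1677, 301, 0]) stool();
translate([0, 326, 756]) bookshelf();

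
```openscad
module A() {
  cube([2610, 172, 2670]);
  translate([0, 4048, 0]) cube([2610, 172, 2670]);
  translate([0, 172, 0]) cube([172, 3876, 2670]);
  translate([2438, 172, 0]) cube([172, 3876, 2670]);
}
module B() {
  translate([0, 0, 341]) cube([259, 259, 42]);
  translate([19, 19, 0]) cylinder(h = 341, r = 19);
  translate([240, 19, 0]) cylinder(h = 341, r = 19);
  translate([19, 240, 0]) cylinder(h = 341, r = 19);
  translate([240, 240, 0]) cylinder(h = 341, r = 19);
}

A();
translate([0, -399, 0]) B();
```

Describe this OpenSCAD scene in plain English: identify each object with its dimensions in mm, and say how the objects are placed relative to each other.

A is the wall frame of a small rectangular building: four walls, each 2670 mm tall and 172 mm thick, enclosing a footprint 2610 mm (x) by 4220 mm (y) outside-to-outside, with no floor or roof. The front and back walls (the −y and +y sides) span the full width; the two side walls fit between them.

B is a four-legged stool. The seat is a 259×259×42 mm slab whose top surface is at z = 383 mm; four round legs, each 38 mm in diameter, run from the floor (z = 0) to the underside of the seat, each leg's axis is inset half a diameter from the nearest pair of seat edges (so the leg's bounding box is flush with the corner).

The stool is on the floor beside the house frame on its −y side.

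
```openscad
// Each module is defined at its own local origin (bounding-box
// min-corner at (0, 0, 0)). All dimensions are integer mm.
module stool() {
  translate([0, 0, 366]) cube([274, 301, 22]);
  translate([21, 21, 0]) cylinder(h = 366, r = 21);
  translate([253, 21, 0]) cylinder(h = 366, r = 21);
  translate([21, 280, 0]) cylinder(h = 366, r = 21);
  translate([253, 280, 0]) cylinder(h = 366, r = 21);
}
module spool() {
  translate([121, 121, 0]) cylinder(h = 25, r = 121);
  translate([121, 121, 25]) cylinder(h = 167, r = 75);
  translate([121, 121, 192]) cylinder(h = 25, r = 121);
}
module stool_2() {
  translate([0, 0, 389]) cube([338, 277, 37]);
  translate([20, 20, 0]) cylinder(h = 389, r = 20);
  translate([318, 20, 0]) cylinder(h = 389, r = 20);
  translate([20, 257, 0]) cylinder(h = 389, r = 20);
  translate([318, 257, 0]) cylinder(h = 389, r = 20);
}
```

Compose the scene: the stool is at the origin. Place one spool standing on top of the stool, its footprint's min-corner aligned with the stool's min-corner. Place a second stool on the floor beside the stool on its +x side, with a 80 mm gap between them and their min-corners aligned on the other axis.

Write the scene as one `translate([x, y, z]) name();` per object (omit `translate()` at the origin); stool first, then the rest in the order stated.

stool();
translate([0, 0, 388]) spool();
translate([354, 0, 0]) stool_2();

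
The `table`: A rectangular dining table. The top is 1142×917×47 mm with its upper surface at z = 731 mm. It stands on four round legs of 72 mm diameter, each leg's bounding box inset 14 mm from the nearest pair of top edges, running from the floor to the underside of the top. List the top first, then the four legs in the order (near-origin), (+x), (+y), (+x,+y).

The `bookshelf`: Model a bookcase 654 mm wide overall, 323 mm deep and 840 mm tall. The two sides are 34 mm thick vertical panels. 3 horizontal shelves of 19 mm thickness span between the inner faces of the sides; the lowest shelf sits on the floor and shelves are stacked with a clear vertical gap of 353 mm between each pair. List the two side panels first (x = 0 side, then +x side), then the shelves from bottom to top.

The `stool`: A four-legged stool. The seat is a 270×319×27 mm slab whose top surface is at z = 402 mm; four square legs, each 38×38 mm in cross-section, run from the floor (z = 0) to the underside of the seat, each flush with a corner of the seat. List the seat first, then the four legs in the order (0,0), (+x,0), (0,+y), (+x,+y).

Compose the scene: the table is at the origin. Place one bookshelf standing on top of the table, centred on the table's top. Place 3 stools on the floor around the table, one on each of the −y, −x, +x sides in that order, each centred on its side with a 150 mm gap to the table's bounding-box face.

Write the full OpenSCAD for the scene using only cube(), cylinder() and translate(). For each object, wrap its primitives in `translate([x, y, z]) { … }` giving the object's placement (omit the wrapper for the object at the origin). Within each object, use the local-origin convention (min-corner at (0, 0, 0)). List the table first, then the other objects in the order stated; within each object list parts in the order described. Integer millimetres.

translate([0, 0, 684]) cube([1142, 917, 47]);
translate([50, 50, 0]) cylinder(h = 684, r = 36);
translate([1092, 50, 0]) cylinder(h = 684, r = 36);
translate([50, 867, 0]) cylinder(h = 684, r = 36);
translate([1092, 867, 0]) cylinder(h = 684, r = 36);
translate([244, 297, 731]) {
  cube([34, 323, 840]);
  translate([620, 0, 0]) cube([34, 323, 840]);
  translate([34, 0, 0]) cube([586, 323, 19]);
  translate([34, 0, 372]) cube([586, 323, 19]);
  translate([34, 0, 744]) cube([586, 323, 19]);
}
translate([436, -469, 0]) {
  translate([0, 0, 375]) cube([270, 319, 27]);
  cube([38, 38, 375]);
  translate([232, 0, 0]) cube([38, 38, 375]);
  translate([0, 281, 0]) cube([38, 38, 375]);
  translate([232, 281, 0]) cube([38, 38, 375]);
}
translate([-420, 299, 0]) {
  translate([0, 0, 375]) cube([270, 319, 27]);
  cube([38, 38, 375]);
  translate([232, 0, 0]) cube([38, 38, 375]);
  translate([0, 281, 0]) cube([38, 38, 375]);
  translate([232, 281, 0]) cube([38, 38, 375]);
}
translate([1292, 299, 0]) {
  translate([0, 0, 375]) cube([270, 319, 27]);
  cube([38, 38, 375]);
  translate([232, 0, 0]) cube([38, 38, 375]);
  translate([0, 281, 0]) cube([38, 38, 375]);
  translate([232, 281, 0]) cube([38, 38, 375]);
}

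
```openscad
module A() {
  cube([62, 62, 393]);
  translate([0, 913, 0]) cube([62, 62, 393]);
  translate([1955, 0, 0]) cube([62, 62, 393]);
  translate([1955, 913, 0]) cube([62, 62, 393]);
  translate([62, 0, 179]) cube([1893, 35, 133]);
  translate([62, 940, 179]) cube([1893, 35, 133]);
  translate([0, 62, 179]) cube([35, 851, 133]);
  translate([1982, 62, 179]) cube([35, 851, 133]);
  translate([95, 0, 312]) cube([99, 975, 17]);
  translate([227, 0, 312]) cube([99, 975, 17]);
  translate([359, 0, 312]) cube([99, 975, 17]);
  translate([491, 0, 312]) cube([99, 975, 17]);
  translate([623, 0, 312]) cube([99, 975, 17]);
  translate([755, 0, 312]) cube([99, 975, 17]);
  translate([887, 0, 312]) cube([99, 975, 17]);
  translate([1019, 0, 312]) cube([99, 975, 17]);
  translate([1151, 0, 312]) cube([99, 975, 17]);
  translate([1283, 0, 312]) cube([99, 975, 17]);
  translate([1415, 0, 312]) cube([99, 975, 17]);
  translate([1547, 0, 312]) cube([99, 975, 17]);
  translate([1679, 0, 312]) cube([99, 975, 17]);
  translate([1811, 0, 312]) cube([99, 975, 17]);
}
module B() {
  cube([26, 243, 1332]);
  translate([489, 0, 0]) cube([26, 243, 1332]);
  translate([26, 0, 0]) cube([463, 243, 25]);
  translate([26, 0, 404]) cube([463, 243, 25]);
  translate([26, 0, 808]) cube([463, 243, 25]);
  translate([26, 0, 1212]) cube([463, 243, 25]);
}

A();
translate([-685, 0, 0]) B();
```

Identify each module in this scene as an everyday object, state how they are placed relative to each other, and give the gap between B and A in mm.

A is a bed frame. B is a bookshelf. The bookshelf is on the floor beside the bed frame on its −x side. The gap between the bookshelf and the bed frame is 170 mm.

The bookshelf's nearest face is 170 mm from the bed frame's −x face.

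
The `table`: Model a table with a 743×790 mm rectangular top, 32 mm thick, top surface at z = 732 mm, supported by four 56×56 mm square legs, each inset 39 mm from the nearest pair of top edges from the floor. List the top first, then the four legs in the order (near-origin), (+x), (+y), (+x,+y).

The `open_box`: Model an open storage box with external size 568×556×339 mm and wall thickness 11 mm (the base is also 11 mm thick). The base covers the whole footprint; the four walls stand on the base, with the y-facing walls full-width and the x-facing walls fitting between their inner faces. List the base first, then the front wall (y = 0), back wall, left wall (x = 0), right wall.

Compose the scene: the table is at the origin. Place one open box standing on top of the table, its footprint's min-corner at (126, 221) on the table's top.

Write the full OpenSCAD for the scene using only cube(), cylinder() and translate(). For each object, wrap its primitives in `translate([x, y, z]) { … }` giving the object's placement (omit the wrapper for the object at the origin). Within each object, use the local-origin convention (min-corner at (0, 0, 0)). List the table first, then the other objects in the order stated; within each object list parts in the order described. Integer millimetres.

translate([0, 0, 700]) cube([743, 790, 32]);
translate([39, 39, 0]) cube([56, 56, 700]);
translate([648, 39, 0]) cube([56, 56, 700]);
translate([39, 695, 0]) cube([56, 56, 700]);
translate([648, 695, 0]) cube([56, 56, 700]);
translate([126, 221, 732]) {
  cube([568, 556, 11]);
  translate([0, 0, 11]) cube([568, 11, 328]);
  translate([0, 545, 11]) cube([568, 11, 328]);
  translate([0, 11, 11]) cube([11, 534, 328]);
  translate([557, 11, 11]) cube([11, 534, 328]);
}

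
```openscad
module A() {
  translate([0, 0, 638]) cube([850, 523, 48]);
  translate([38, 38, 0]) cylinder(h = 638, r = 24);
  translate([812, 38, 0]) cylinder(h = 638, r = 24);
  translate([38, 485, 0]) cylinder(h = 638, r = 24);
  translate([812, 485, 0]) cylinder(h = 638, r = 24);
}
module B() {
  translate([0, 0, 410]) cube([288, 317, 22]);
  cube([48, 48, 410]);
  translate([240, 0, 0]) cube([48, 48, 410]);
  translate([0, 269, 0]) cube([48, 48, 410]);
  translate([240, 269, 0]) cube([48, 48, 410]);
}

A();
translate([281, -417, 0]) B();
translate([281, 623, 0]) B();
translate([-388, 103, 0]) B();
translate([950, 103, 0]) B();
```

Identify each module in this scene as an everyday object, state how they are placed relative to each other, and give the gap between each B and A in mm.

A is a table. B is a stool. Four stools sit around the table at the −y, +y, −x, +x sides. The gap between each stool and the table is 100 mm.

Each stool's nearest face is 100 mm from the table's bounding box.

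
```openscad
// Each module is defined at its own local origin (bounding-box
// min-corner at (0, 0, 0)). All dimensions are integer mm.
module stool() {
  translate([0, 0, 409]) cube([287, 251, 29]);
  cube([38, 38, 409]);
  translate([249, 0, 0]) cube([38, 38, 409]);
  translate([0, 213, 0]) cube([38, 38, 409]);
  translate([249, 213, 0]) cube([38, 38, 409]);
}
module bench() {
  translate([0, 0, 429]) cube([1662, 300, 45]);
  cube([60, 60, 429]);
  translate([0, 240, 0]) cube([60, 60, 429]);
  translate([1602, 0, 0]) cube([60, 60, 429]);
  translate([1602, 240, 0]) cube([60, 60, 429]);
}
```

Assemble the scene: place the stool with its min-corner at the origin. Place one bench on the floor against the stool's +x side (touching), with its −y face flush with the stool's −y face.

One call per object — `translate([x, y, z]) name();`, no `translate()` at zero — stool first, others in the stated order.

stool();
translate([287, 0, 0]) bench();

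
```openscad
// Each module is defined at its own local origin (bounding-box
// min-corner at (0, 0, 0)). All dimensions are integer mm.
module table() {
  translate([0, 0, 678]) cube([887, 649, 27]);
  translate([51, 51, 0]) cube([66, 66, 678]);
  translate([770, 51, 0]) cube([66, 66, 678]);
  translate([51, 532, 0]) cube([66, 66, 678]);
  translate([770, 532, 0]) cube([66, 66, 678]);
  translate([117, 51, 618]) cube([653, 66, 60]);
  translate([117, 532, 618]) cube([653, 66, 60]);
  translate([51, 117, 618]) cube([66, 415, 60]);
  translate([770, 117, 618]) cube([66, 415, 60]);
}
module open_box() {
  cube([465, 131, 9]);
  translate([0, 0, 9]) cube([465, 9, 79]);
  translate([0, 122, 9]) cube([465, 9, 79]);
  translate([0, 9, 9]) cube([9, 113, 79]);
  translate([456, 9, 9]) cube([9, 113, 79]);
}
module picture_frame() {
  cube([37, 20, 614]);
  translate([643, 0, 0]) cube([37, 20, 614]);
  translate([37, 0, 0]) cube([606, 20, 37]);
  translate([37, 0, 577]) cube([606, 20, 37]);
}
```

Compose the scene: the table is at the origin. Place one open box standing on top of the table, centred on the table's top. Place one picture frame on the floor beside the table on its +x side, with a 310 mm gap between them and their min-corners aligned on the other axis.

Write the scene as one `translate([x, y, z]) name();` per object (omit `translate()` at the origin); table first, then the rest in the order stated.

table();
translate([211, 259, 705]) open_box();
translate([1197, 0, 0]) picture_frame();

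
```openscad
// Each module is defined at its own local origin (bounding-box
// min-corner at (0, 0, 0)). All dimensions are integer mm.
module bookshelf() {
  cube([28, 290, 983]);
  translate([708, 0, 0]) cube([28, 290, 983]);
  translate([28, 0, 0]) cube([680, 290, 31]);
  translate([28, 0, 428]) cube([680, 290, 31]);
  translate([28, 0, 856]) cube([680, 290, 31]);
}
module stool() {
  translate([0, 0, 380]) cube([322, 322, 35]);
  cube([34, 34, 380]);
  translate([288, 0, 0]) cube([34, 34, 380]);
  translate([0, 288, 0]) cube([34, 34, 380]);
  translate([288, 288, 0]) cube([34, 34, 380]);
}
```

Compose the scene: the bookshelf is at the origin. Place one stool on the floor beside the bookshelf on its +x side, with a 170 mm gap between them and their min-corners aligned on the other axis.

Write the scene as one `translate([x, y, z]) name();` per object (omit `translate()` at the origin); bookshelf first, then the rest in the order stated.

bookshelf();
translate([906, 0, 0]) stool();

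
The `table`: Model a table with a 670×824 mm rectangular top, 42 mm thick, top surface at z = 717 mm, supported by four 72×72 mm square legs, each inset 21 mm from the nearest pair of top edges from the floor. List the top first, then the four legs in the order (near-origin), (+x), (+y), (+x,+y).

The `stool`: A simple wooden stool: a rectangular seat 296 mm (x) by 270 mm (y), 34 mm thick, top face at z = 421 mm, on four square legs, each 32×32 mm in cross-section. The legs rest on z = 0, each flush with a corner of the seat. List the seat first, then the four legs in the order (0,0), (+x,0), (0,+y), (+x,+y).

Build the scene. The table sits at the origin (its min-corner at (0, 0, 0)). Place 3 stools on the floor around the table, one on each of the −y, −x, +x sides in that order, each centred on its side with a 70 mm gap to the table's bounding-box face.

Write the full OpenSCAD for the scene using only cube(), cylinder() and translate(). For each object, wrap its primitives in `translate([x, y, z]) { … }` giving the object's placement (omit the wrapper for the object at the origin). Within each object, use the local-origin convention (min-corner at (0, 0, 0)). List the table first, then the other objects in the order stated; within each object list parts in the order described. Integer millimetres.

translate([0, 0, 675]) cube([670, 824, 42]);
translate([21, 21, 0]) cube([72, 72, 675]);
translate([577, 21, 0]) cube([72, 72, 675]);
translate([21, 731, 0]) cube([72, 72, 675]);
translate([577, 731, 0]) cube([72, 72, 675]);
translate([187, -340, 0]) {
  translate([0, 0, 387]) cube([296, 270, 34]);
  cube([32, 32, 387]);
  translate([264, 0, 0]) cube([32, 32, 387]);
  translate([0, 238, 0]) cube([32, 32, 387]);
  translate([264, 238, 0]) cube([32, 32, 387]);
}
translate([-366, 277, 0]) {
  translate([0, 0, 387]) cube([296, 270, 34]);
  cube([32, 32, 387]);
  translate([264, 0, 0]) cube([32, 32, 387]);
  translate([0, 238, 0]) cube([32, 32, 387]);
  translate([264, 238, 0]) cube([32, 32, 387]);
}
translate([740, 277, 0]) {
  translate([0, 0, 387]) cube([296, 270, 34]);
  cube([32, 32, 387]);
  translate([264, 0, 0]) cube([32, 32, 387]);
  translate([0, 238, 0]) cube([32, 32, 387]);
  translate([264, 238, 0]) cube([32, 32, 387]);
}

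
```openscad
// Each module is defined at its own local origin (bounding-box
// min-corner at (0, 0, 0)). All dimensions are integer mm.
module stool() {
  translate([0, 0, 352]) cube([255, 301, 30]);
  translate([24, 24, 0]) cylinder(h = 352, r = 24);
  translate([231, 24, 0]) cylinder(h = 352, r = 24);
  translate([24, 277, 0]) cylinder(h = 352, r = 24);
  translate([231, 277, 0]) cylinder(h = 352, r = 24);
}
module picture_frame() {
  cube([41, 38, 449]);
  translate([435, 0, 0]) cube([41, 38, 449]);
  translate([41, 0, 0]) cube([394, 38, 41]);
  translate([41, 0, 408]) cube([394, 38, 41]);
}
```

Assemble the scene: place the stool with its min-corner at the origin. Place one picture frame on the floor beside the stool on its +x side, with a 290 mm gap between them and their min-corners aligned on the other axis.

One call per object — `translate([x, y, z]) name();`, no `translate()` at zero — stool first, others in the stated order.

stool();
translate([545, 0, 0]) picture_frame();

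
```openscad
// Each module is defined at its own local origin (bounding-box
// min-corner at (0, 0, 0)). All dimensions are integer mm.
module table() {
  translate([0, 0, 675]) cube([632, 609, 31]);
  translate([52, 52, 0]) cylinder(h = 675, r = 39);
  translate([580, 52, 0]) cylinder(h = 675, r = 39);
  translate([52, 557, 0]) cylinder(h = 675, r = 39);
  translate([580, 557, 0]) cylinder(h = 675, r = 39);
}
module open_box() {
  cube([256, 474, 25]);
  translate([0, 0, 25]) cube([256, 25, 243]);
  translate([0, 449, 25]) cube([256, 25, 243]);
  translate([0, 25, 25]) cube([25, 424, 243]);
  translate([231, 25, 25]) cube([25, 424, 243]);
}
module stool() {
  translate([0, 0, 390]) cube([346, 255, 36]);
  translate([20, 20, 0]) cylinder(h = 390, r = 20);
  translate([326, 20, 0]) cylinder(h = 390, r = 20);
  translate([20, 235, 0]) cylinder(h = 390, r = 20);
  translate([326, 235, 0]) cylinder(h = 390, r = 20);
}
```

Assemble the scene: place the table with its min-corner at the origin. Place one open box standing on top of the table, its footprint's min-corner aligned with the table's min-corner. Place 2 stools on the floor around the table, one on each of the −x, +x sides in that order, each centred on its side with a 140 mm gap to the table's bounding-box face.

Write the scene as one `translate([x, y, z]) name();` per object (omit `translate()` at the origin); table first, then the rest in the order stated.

table();
translate([0, 0, 706]) open_box();
translate([-486, 177, 0]) stool();
translate([772, 177, 0]) stool();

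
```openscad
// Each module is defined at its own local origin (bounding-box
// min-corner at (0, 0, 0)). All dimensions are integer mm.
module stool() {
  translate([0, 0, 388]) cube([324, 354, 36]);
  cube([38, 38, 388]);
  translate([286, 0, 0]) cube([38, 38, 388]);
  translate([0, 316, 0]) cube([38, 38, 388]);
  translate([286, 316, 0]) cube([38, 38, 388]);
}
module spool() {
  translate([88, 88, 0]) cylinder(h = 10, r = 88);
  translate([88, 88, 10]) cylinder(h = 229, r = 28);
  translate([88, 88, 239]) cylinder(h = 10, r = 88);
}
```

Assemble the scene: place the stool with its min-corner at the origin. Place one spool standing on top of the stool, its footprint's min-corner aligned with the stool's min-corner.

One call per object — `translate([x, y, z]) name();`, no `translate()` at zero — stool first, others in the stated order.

stool();
translate([0, 0, 424]) spool();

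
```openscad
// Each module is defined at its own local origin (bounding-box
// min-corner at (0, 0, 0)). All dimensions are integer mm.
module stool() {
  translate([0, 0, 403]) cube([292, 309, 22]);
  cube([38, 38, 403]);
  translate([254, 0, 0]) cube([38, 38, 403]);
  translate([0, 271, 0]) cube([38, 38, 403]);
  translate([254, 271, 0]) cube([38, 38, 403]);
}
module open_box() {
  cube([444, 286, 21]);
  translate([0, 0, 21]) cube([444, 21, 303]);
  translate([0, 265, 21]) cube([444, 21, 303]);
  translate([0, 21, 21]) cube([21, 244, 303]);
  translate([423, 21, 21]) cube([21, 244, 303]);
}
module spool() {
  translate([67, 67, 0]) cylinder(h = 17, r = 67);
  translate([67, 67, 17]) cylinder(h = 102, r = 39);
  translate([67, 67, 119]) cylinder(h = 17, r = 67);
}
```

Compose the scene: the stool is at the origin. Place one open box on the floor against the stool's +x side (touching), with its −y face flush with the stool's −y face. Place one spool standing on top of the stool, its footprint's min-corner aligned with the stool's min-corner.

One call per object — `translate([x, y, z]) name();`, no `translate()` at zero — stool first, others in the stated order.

stool();
translate([292, 0, 0]) open_box();
translate([0, 0, 425]) spool();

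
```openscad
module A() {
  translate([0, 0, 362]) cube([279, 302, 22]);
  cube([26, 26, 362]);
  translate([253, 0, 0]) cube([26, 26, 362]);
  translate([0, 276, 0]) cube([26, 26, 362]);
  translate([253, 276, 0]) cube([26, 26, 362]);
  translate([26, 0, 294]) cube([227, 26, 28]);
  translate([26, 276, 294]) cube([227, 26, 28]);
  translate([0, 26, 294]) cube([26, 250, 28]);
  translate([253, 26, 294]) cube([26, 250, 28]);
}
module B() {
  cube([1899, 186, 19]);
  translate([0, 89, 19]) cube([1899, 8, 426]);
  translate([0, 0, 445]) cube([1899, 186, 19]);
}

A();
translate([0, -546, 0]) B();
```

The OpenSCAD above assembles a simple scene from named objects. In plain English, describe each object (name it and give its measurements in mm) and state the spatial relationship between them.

A is a four-legged stool. The seat is 279×302 mm, 22 mm thick, top at z = 384 mm. It stands on four square legs, each 26×26 mm in cross-section, from z = 0 to the seat underside, each flush with a corner of the seat. Four stretchers, 26 mm wide and 28 mm tall, connect adjacent legs with their undersides at z = 294 mm, each running between the inner faces of the legs it joins and aligned with the legs' outer faces on the other axis.

B is an I-beam lying along x, 1899 mm long. Overall section height 464 mm. Two flanges 186 mm wide (y) and 19 mm thick, one on the floor and one at the top; a web 8 mm thick runs between them, centred on the flange width.

The I-beam is on the floor beside the stool on its −y side.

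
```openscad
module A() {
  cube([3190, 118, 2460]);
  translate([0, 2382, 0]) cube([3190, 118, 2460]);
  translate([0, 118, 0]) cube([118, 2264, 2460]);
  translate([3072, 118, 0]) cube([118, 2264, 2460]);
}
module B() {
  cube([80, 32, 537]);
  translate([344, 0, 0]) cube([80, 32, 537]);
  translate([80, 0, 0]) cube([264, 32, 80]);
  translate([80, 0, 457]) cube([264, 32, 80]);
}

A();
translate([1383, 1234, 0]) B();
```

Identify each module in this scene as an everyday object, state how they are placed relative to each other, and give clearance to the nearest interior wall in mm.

A is a house frame. B is a picture frame. The picture frame sits inside the house frame, centred. The clearance to the nearest interior wall is 1116 mm.

Clearances: x = 1265, y = 1116; minimum 1116 mm.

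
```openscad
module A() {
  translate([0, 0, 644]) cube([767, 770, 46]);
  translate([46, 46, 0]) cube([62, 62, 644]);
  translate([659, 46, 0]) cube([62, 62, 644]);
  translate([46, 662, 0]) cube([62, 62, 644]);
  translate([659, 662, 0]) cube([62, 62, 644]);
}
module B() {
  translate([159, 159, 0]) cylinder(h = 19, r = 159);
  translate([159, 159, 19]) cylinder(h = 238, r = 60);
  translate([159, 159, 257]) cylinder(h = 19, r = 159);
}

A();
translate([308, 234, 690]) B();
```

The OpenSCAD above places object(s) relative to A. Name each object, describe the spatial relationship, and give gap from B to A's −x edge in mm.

The spool's min-x is at 308; the table's min-x is 0; gap = 308 mm.

A is a table. B is a spool. The spool is on top of the table. The gap from the spool to the table's −x edge is 308 mm.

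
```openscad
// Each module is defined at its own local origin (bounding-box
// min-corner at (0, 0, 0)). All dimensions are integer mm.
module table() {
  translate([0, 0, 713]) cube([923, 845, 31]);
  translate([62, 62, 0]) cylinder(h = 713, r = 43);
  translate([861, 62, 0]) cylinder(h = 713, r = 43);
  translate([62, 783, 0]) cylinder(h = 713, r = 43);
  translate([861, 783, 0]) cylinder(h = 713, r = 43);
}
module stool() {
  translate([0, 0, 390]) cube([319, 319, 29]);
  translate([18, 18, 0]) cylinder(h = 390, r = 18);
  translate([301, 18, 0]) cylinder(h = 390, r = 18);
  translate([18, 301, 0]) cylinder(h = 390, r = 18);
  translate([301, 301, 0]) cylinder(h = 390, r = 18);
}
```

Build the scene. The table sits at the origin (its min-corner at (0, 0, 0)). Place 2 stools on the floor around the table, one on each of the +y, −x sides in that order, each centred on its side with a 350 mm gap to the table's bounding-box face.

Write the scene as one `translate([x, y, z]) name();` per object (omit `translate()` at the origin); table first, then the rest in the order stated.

table();
translate([302, 1195, 0]) stool();
translate([-669, 263, 0]) stool();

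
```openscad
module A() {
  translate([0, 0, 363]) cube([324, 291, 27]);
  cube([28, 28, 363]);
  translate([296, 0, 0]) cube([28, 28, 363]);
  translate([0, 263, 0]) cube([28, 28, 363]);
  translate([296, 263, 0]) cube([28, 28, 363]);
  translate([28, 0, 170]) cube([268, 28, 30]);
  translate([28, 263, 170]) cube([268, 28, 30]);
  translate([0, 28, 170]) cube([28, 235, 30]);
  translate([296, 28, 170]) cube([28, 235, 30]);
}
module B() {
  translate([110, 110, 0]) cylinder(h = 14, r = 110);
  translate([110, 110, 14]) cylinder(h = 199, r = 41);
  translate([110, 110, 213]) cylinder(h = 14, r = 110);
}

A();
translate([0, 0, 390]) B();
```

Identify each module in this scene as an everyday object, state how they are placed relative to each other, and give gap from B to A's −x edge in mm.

The spool's min-x is at 0; the stool's min-x is 0; gap = 0 mm.

A is a stool. B is a spool. The spool is on top of the stool. The gap from the spool to the stool's −x edge is 0 mm.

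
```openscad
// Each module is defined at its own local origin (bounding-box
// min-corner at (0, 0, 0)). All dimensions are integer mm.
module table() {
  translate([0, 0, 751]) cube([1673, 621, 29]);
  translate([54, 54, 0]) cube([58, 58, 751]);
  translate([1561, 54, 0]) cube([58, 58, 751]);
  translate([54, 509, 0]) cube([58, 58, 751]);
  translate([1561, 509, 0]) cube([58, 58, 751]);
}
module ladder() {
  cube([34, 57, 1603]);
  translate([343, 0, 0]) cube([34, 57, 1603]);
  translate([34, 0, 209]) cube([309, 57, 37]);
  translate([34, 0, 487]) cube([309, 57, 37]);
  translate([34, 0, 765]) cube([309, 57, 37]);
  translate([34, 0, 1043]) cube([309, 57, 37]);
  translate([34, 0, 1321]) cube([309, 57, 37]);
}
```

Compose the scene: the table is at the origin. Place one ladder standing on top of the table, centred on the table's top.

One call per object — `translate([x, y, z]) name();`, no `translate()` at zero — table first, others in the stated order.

table();
translate([648, 282, 780]) ladder();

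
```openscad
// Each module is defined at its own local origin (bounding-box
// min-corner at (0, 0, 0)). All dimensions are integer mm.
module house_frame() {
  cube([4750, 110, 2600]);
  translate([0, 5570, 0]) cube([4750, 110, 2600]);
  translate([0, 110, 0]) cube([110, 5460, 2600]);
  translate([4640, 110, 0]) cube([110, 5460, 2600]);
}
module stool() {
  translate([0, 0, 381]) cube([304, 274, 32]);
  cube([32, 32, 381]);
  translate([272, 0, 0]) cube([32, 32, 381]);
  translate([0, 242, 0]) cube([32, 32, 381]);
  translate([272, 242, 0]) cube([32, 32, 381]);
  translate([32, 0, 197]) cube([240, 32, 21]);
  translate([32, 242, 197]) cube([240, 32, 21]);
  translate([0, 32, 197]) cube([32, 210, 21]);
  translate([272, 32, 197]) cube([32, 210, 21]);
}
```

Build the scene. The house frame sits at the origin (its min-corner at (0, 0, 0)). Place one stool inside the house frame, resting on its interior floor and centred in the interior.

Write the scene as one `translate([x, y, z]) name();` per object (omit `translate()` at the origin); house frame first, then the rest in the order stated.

house_frame();
translate([2223, 2703, 0]) stool();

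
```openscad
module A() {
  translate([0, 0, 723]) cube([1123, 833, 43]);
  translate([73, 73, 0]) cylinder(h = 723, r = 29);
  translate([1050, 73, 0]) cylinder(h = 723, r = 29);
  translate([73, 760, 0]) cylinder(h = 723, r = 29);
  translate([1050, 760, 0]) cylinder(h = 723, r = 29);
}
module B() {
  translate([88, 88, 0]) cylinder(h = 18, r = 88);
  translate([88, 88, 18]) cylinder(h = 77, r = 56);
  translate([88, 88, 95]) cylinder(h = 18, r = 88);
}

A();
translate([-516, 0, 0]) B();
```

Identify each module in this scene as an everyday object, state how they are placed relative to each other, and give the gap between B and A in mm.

The spool's nearest face is 340 mm from the table's −x face.

A is a table. B is a spool. The spool is on the floor beside the table on its −x side. The gap between the spool and the table is 340 mm.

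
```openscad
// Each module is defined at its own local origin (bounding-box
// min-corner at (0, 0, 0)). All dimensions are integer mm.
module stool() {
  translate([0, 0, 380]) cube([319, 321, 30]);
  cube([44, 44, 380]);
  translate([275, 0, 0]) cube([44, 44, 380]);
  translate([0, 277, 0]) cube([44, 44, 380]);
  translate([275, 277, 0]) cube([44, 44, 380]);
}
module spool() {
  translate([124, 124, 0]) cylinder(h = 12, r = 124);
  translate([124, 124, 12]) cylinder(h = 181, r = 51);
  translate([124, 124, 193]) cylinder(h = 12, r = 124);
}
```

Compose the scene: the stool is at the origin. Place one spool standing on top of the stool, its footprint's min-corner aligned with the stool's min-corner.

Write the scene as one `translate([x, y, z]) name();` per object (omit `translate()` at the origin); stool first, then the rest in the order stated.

stool();
translate([0, 0, 410]) spool();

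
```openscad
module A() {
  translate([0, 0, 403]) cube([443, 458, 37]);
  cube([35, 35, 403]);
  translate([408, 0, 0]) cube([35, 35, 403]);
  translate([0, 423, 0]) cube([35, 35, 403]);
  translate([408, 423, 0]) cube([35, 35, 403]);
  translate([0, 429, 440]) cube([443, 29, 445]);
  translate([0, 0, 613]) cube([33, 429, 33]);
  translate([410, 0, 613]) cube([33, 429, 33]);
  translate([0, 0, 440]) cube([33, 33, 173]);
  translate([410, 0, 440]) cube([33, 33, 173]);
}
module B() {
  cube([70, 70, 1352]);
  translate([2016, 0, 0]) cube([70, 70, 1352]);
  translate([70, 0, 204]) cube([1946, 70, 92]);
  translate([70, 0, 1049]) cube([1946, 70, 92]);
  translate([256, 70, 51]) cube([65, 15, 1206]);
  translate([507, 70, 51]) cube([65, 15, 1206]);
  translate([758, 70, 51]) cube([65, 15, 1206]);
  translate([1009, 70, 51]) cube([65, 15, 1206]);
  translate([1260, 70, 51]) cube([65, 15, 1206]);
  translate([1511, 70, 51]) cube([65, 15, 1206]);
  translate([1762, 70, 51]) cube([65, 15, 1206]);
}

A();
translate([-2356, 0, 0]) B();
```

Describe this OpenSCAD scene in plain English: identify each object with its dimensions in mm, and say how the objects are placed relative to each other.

A is a chair. The seat is a 443×458×37 mm slab with its top at z = 440 mm, on four 35×35 mm corner legs (flush with the seat edges, standing on z = 0). A flat backrest 29 mm thick, 445 mm tall, spans the full seat width and rises from the seat top along its +y edge, rear face flush with the rear of the seat. Two armrests of 33×33 mm section run along each side from the seat's front edge to the front of the backrest, top faces 206 mm above the seat top and outer faces flush with the seat's x-edges; a 33×33 mm post under the front of each armrest stands on the seat at the front corner.

B is a fence section. Two 70×70 mm posts, 1352 mm tall, stand on the floor with a clear span of 1946 mm between their inner faces. Two horizontal rails of 70×92 mm section span the gap between the posts with their undersides at z = 204 mm and z = 1049 mm, flush with the posts' −y face. 7 pickets, each 65 mm wide, 15 mm thick and 1206 mm tall, are fixed to the +y face of the rails with their bottoms at z = 51 mm, evenly spaced across the span with equal gaps (rounded down to the nearest mm) at the −x end and between each pair — any rounding remainder accumulates at the +x end.

The fence section is on the floor beside the chair on its −x side.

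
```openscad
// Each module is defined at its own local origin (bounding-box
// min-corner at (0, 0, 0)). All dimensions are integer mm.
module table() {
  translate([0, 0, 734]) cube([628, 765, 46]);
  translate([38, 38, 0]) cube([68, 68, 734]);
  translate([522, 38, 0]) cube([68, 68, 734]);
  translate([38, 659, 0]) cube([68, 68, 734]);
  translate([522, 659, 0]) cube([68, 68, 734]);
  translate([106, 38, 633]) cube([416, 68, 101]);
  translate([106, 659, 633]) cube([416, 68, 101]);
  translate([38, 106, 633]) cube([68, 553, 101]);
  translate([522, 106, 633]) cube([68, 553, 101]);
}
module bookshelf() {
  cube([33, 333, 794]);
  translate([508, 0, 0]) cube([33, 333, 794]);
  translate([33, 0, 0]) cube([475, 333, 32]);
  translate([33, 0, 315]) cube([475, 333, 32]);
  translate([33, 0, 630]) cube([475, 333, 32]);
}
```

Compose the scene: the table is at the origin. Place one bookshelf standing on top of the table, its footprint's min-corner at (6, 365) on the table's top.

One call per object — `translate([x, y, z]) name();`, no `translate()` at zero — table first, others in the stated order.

table();
translate([6, 365, 780]) bookshelf();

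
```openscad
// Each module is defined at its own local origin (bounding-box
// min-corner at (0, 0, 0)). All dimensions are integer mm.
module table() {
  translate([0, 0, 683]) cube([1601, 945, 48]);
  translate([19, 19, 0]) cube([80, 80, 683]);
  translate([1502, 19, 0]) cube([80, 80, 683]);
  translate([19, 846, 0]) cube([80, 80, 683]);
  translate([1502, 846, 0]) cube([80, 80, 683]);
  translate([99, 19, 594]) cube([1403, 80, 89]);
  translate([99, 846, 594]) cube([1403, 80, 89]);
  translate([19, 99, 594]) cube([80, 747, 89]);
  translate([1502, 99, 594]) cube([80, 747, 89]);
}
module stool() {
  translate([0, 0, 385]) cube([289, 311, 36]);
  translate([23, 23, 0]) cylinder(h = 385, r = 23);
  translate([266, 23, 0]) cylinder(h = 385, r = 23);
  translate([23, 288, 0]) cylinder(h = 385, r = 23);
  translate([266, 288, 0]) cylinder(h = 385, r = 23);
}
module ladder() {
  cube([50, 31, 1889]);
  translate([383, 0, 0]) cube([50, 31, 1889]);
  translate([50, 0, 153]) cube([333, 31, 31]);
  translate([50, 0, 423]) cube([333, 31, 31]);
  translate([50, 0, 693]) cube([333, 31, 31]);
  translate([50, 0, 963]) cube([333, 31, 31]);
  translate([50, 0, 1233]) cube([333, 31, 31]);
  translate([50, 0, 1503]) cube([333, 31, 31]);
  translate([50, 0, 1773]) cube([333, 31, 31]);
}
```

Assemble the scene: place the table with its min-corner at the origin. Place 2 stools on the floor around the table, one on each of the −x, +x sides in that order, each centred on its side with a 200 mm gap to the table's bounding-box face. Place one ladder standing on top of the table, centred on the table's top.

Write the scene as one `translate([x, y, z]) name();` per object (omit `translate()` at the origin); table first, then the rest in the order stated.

table();
translate([-489, 317, 0]) stool();
translate([1801, 317, 0]) stool();
translate([584, 457, 731]) ladder();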